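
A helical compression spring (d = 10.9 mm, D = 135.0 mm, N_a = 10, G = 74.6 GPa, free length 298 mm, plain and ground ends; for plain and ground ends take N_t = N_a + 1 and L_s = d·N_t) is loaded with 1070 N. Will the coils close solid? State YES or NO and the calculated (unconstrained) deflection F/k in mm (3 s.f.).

k = Gd⁴/(8D³N_a) = (74.6×10³)(10.9⁴)/(8·135.0³·10) = 5.35 N/mm
N_t = 11; L_s = 10.9·11 = 119.9 mm; δ_solid = L₀ − L_s = 298 − 119.9 = 178.1 mm
δ = F/k = 1070/5.35 = 200 mm
δ ≥ δ_solid → spring goes solid

YES, δ = 200 mm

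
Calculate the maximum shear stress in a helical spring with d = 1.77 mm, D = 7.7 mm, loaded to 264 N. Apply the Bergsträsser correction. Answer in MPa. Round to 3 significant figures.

1260 MPa

Spring index C = D/d = 7.7/1.77 = 4.3503
K_B = (4C+2)/(4C−3) = 19.401/14.401 = 1.3472
τ₀ = 8FD/(πd³) = 8·264·7.7/(π·1.77³) = 16262.4/17.421 = 933.5 MPa
τ_max = K·τ₀ = 1.3472 × 933.5 = 1257.6 MPa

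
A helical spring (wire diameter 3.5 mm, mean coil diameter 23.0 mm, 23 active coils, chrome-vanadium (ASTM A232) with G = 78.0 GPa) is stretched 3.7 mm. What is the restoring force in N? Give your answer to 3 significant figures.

k = Gd⁴/(8D³N_a) = (78.0×10³)(3.5⁴)/(8·23.0³·23) = 5.2284 N/mm
F = k·δ = 5.2284 × 3.7 = 19.345 N

19.3 N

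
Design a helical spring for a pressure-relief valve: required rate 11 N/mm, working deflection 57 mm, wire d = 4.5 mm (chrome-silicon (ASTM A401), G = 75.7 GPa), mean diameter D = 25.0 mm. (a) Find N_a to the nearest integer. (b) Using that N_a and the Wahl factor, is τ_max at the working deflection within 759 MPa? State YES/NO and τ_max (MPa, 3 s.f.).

N_a = Gd⁴/(8D³k) = (75.7×10³)(4.5⁴)/(8·25.0³·11) = 22.58 → N_a = 23
Actual rate k = Gd⁴/(8D³·23) = 10.797 N/mm
Working load F = kδ = 10.797·57 = 615.44 N
C = 25.0/4.5 = 5.5556; K_W = (4C−1)/(4C−4)+0.615/C = 1.2753
τ_max = K_W·8FD/(πd³) = 1.2753·429.96 = 548.34 MPa
τ_max ≤ 759 MPa → acceptable

(a) 23 coils; (b) YES, τ_max = 548 MPa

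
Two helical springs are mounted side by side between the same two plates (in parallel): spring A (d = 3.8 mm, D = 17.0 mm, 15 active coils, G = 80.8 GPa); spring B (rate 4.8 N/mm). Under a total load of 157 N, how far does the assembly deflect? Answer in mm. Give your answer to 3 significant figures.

k_A = Gd⁴/(8D³N_a) = (80.8×10³)(3.8⁴)/(8·17.0³·15) = 28.577 N/mm
Parallel: k_eq = 28.577 + 4.8 = 33.377 N/mm
δ = F/k_eq = 157/33.377 = 4.7038 mm

4.70 mm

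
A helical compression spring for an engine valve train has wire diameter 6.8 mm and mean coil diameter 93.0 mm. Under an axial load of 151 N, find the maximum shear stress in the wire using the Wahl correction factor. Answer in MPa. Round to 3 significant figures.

126 MPa

Spring index C = D/d = 93.0/6.8 = 13.6765
K_W = (4C−1)/(4C−4) + 0.615/C = 53.706/50.706 + 0.0450 = 1.1041
τ₀ = 8FD/(πd³) = 8·151·93.0/(π·6.8³) = 112344/987.82 = 113.73 MPa
τ_max = K·τ₀ = 1.1041 × 113.73 = 125.57 MPa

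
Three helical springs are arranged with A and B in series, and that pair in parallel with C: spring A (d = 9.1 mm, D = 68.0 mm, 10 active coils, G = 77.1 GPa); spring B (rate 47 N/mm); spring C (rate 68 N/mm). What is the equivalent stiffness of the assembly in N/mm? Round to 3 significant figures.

82.5 N/mm

k_A = Gd⁴/(8D³N_a) = (77.1×10³)(9.1⁴)/(8·68.0³·10) = 21.019 N/mm
Springs A,B series: k_AB = 1/(1/21.019+1/47) = 14.524 N/mm; parallel with C: k_eq = 14.524+68 = 82.524 N/mm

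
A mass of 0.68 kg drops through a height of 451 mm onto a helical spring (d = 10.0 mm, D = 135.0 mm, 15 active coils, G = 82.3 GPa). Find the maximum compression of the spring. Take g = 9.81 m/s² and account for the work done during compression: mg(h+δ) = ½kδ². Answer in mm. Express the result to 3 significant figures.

k = Gd⁴/(8D³N_a) = (82.3×10³)(10.0⁴)/(8·135.0³·15) = 2.7875 N/mm
W = mg = 0.68 × 9.81 = 6.6708 N
½kδ² − Wδ − Wh = 0 → δ = (W + √(W² + 2kWh))/k
δ = (6.6708 + √(44.5 + 16772.7))/2.7875 = (6.6708 + 129.68)/2.7875 = 48.915 mm

48.9 mm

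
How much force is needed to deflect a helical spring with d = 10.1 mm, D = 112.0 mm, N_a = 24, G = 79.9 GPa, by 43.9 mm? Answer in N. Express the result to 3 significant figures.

k = Gd⁴/(8D³N_a) = (79.9×10³)(10.1⁴)/(8·112.0³·24) = 3.0823 N/mm
F = k·δ = 3.0823 × 43.9 = 135.31 N

135 N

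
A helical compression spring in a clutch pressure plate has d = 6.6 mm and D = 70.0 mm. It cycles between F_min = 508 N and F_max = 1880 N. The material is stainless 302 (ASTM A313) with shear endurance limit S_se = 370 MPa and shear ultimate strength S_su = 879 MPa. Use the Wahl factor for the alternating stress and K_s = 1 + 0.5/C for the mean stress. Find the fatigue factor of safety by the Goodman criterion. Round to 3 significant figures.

C = D/d = 70.0/6.6 = 10.6061; K_W = (4C−1)/(4C−4)+0.615/C = 1.1361; K_s = 1+0.5/C = 1.0471
F_a = (F_max−F_min)/2 = 686 N; F_m = (F_max+F_min)/2 = 1194 N
τ_a = K_W·8F_aD/(πd³) = 1.1361 × 425.33 = 483.21 MPa
τ_m = K_s·8F_mD/(πd³) = 1.0471 × 740.3 = 775.21 MPa
Goodman: 1/n_f = τ_a/S_se + τ_m/S_su = 483.21/370 + 775.21/879 = 1.30596 + 0.88192 = 2.1879
n_f = 1/2.1879 = 0.4571

0.457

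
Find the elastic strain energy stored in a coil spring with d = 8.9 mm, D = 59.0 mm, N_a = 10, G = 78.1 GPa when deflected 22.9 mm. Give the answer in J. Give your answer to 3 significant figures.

k = Gd⁴/(8D³N_a) = (78.1×10³)(8.9⁴)/(8·59.0³·10) = 29.824 N/mm
U = ½kδ² = 0.5 × 29.824 × 22.9² = 7820 N·mm = 7.82 J

7.82 J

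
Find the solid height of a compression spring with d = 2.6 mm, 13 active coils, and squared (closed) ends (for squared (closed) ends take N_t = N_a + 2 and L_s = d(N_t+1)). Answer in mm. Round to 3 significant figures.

squared (closed) ends: N_t = N_a + 2 = 13 + 2 = 15
L_s = d·(N_t+1) = 2.6 × 16 = 41.6 mm

41.6 mm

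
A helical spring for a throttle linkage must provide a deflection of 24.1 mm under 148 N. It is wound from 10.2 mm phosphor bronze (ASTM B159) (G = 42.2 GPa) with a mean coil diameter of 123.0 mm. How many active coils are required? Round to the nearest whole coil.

Required rate k = F/δ = 148/24.1 = 6.1411 N/mm
N_a = Gd⁴/(8D³k) = (42.2×10³ × 10.2⁴)/(8 × 123.0³ × 6.1411)
    = 4.56786e+08 / 9.14218e+07 = 4.996 → 5 coils

5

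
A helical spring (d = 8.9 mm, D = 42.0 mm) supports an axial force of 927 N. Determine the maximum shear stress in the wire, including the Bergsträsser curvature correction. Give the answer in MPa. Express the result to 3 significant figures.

185 MPa

Spring index C = D/d = 42.0/8.9 = 4.7191
K_B = (4C+2)/(4C−3) = 20.876/15.876 = 1.3149
τ₀ = 8FD/(πd³) = 8·927·42.0/(π·8.9³) = 311472/2214.7 = 140.64 MPa
τ_max = K·τ₀ = 1.3149 × 140.64 = 184.93 MPa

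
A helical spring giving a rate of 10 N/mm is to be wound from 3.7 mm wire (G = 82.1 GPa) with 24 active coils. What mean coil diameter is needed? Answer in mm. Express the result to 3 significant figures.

20.0 mm

D = (Gd⁴/(8N_a·k))^(1/3) = (82.1×10³·3.7⁴/(8·24·10))^(1/3)
  = (8013.99)^(1/3) = 20.0117 mm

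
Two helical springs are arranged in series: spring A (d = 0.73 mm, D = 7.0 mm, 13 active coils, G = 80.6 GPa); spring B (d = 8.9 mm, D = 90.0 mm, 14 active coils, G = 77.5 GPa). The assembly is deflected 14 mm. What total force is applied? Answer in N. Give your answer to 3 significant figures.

8.11 N

k_A = Gd⁴/(8D³N_a) = (80.6×10³)(0.73⁴)/(8·7.0³·13) = 0.64165 N/mm
k_B = Gd⁴/(8D³N_a) = (77.5×10³)(8.9⁴)/(8·90.0³·14) = 5.9555 N/mm
Series: 1/k_eq = 1/0.64165 + 1/5.9555 = 1.7264; k_eq = 0.57924 N/mm
F = k_eq·δ = 0.57924·14 = 8.1094 N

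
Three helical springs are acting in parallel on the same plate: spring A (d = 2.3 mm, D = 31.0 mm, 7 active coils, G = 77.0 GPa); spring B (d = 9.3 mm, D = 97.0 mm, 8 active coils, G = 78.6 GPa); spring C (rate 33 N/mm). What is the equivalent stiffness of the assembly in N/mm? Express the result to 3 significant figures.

k_A = Gd⁴/(8D³N_a) = (77.0×10³)(2.3⁴)/(8·31.0³·7) = 1.2916 N/mm
k_B = Gd⁴/(8D³N_a) = (78.6×10³)(9.3⁴)/(8·97.0³·8) = 10.066 N/mm
Parallel: k_eq = 1.2916 + 10.066 + 33 = 44.358 N/mm

44.4 N/mm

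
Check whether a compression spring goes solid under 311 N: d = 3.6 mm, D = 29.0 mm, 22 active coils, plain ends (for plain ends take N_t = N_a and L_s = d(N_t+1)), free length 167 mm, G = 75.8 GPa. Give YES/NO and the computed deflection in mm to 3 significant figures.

YES, δ = 105 mm

k = Gd⁴/(8D³N_a) = (75.8×10³)(3.6⁴)/(8·29.0³·22) = 2.966 N/mm
N_t = 22; L_s = 3.6·23 = 82.8 mm; δ_solid = L₀ − L_s = 167 − 82.8 = 84.2 mm
δ = F/k = 311/2.966 = 104.85 mm
δ ≥ δ_solid → spring goes solid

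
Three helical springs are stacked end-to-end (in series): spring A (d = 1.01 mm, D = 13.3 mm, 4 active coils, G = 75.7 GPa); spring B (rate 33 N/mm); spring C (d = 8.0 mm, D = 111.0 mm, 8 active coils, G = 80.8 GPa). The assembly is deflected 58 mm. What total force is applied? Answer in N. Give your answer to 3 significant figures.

46.4 N

k_A = Gd⁴/(8D³N_a) = (75.7×10³)(1.01⁴)/(8·13.3³·4) = 1.0463 N/mm
k_C = Gd⁴/(8D³N_a) = (80.8×10³)(8.0⁴)/(8·111.0³·8) = 3.7811 N/mm
Series: 1/k_eq = 1/1.0463 + 1/33 + 1/3.7811 = 1.2505; k_eq = 0.79969 N/mm
F = k_eq·δ = 0.79969·58 = 46.382 N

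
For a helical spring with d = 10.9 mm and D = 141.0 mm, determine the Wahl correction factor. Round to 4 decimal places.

C = D/d = 141.0/10.9 = 12.9358
K_W = (4C−1)/(4C−4) + 0.615/C = 50.743/47.743 + 0.0475 = 1.1104

1.1104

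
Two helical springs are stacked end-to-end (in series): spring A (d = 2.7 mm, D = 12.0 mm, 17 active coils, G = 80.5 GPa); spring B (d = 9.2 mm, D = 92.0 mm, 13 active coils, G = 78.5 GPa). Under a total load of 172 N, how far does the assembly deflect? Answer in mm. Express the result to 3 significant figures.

34.2 mm

k_A = Gd⁴/(8D³N_a) = (80.5×10³)(2.7⁴)/(8·12.0³·17) = 18.204 N/mm
k_B = Gd⁴/(8D³N_a) = (78.5×10³)(9.2⁴)/(8·92.0³·13) = 6.9442 N/mm
Series: 1/k_eq = 1/18.204 + 1/6.9442 = 0.19894; k_eq = 5.0267 N/mm
δ = F/k_eq = 172/5.0267 = 34.217 mm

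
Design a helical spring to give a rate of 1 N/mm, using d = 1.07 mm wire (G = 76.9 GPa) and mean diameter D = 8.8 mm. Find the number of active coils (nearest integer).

18

N_a = Gd⁴/(8D³k) = (76.9×10³ × 1.07⁴)/(8 × 8.8³ × 1)
    = 100800 / 5451.78 = 18.49 → 18 coils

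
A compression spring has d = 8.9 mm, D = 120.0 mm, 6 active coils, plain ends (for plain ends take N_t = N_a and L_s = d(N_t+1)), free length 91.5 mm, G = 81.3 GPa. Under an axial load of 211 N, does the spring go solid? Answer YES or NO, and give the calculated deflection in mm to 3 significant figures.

YES, δ = 34.3 mm

k = Gd⁴/(8D³N_a) = (81.3×10³)(8.9⁴)/(8·120.0³·6) = 6.1499 N/mm
N_t = 6; L_s = 8.9·7 = 62.3 mm; δ_solid = L₀ − L_s = 91.5 − 62.3 = 29.2 mm
δ = F/k = 211/6.1499 = 34.31 mm
δ ≥ δ_solid → spring goes solid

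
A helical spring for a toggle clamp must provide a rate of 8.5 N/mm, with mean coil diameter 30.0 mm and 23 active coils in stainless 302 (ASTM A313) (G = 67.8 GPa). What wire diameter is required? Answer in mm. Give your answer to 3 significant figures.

d = (8D³N_a·k / G)^(1/4) = (8·30.0³·23·8.5 / (67.8×10³))^0.25
  = (622.83)^0.25 = 4.9957 mm

5.00 mm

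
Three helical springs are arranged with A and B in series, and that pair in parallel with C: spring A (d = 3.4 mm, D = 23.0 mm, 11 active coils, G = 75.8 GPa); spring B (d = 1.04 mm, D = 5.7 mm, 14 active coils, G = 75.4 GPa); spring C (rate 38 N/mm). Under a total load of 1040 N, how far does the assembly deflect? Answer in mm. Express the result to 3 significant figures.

25.4 mm

k_A = Gd⁴/(8D³N_a) = (75.8×10³)(3.4⁴)/(8·23.0³·11) = 9.4606 N/mm
k_B = Gd⁴/(8D³N_a) = (75.4×10³)(1.04⁴)/(8·5.7³·14) = 4.2527 N/mm
Springs A,B series: k_AB = 1/(1/9.4606+1/4.2527) = 2.9339 N/mm; parallel with C: k_eq = 2.9339+38 = 40.934 N/mm
δ = F/k_eq = 1040/40.934 = 25.407 mm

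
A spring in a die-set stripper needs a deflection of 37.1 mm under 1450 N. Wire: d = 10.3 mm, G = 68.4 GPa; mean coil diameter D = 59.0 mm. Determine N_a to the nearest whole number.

12

Required rate k = F/δ = 1450/37.1 = 39.084 N/mm
N_a = Gd⁴/(8D³k) = (68.4×10³ × 10.3⁴)/(8 × 59.0³ × 39.084)
    = 7.69848e+08 / 6.42155e+07 = 11.99 → 12 coils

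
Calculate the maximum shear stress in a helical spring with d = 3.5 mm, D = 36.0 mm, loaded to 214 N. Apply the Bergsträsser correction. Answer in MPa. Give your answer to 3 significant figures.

518 MPa

Spring index C = D/d = 36.0/3.5 = 10.2857
K_B = (4C+2)/(4C−3) = 43.143/38.143 = 1.1311
τ₀ = 8FD/(πd³) = 8·214·36.0/(π·3.5³) = 61632/134.7 = 457.56 MPa
τ_max = K·τ₀ = 1.1311 × 457.56 = 517.54 MPa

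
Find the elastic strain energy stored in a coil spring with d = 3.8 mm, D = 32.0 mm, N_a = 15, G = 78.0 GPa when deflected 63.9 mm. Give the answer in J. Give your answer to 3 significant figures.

k = Gd⁴/(8D³N_a) = (78.0×10³)(3.8⁴)/(8·32.0³·15) = 4.1362 N/mm
U = ½kδ² = 0.5 × 4.1362 × 63.9² = 8444.4 N·mm = 8.4444 J

8.44 J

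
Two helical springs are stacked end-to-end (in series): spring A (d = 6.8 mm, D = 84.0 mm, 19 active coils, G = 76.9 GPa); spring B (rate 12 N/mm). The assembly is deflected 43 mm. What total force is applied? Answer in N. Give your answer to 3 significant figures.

68.1 N

k_A = Gd⁴/(8D³N_a) = (76.9×10³)(6.8⁴)/(8·84.0³·19) = 1.8251 N/mm
Series: 1/k_eq = 1/1.8251 + 1/12 = 0.63126; k_eq = 1.5841 N/mm
F = k_eq·δ = 1.5841·43 = 68.118 N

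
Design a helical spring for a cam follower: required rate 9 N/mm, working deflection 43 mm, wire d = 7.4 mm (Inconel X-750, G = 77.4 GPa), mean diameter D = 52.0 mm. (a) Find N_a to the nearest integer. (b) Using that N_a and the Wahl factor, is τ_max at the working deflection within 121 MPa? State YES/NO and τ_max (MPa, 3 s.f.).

N_a = Gd⁴/(8D³k) = (77.4×10³)(7.4⁴)/(8·52.0³·9) = 22.93 → N_a = 23
Actual rate k = Gd⁴/(8D³·23) = 8.971 N/mm
Working load F = kδ = 8.971·43 = 385.75 N
C = 52.0/7.4 = 7.0270; K_W = (4C−1)/(4C−4)+0.615/C = 1.2120
τ_max = K_W·8FD/(πd³) = 1.2120·126.05 = 152.77 MPa
τ_max > 121 MPa → exceeds allowable

(a) 23 coils; (b) NO, τ_max = 153 MPa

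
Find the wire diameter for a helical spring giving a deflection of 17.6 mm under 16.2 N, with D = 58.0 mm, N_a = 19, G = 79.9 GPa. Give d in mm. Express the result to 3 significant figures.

Required rate k = F/δ = 16.2/17.6 = 0.92045 N/mm
d = (8D³N_a·k / G)^(1/4) = (8·58.0³·19·0.92045 / (79.9×10³))^0.25
  = (341.65)^0.25 = 4.2993 mm

4.30 mm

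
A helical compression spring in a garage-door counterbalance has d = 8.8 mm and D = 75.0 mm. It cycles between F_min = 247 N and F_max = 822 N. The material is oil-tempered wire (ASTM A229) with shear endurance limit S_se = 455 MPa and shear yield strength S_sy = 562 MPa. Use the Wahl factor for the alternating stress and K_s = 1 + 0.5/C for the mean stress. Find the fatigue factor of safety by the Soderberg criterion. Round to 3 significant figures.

2.04

C = D/d = 75.0/8.8 = 8.5227; K_W = (4C−1)/(4C−4)+0.615/C = 1.1719; K_s = 1+0.5/C = 1.0587
F_a = (F_max−F_min)/2 = 287.5 N; F_m = (F_max+F_min)/2 = 534.5 N
τ_a = K_W·8F_aD/(πd³) = 1.1719 × 80.573 = 94.42 MPa
τ_m = K_s·8F_mD/(πd³) = 1.0587 × 149.8 = 158.58 MPa
Soderberg: 1/n_f = τ_a/S_se + τ_m/S_sy = 94.42/455 + 158.58/562 = 0.20752 + 0.28218 = 0.4897
n_f = 1/0.4897 = 2.042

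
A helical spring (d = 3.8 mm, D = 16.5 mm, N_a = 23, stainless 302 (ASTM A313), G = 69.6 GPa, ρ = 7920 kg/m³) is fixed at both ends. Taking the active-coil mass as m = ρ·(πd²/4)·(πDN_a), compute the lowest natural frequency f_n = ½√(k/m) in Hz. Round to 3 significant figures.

k = Gd⁴/(8D³N_a) = (69.6×10³)(3.8⁴)/(8·16.5³·23) = 17.558 N/mm = 17558 N/m
Wire length L = πDN_a = π·16.5·23 = 1192.2 mm
m = ρ·(πd²/4)·L = 7920 × 11.341×10⁻⁶ m² × 1.1922 m = 0.10709 kg
f_n = ½√(k/m) = 0.5·√(17558/0.10709) = 0.5·√(1.6396e+05) = 202.46 Hz

202 Hz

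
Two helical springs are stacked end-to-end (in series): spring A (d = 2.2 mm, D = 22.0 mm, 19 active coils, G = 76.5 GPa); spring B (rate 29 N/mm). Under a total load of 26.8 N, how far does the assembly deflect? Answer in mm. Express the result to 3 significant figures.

25.1 mm

k_A = Gd⁴/(8D³N_a) = (76.5×10³)(2.2⁴)/(8·22.0³·19) = 1.1072 N/mm
Series: 1/k_eq = 1/1.1072 + 1/29 = 0.93763; k_eq = 1.0665 N/mm
δ = F/k_eq = 26.8/1.0665 = 25.129 mm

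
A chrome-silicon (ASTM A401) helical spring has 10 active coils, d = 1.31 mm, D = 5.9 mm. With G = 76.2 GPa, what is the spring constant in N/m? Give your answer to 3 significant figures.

k = Gd⁴/(8D³N_a) = (76.2×10³ × 1.31⁴) / (8 × 5.9³ × 10)
  = 224409 / 16430.3 = 13.658 N/mm = 13658 N/m

13700 N/m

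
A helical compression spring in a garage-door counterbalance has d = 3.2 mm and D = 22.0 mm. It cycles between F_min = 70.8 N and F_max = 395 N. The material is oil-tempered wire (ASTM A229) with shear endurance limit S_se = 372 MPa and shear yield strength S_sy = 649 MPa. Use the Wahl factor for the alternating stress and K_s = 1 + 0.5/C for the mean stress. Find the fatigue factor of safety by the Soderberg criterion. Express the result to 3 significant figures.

0.639

C = D/d = 22.0/3.2 = 6.8750; K_W = (4C−1)/(4C−4)+0.615/C = 1.2171; K_s = 1+0.5/C = 1.0727
F_a = (F_max−F_min)/2 = 162.1 N; F_m = (F_max+F_min)/2 = 232.9 N
τ_a = K_W·8F_aD/(πd³) = 1.2171 × 277.14 = 337.31 MPa
τ_m = K_s·8F_mD/(πd³) = 1.0727 × 398.18 = 427.14 MPa
Soderberg: 1/n_f = τ_a/S_se + τ_m/S_sy = 337.31/372 + 427.14/649 = 0.90674 + 0.65815 = 1.5649
n_f = 1/1.5649 = 0.639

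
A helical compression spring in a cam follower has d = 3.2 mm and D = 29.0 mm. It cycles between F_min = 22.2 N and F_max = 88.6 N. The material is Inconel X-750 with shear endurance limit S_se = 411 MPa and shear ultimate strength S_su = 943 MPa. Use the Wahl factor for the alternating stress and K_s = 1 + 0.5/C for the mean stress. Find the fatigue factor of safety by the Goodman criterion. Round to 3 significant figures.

2.85

C = D/d = 29.0/3.2 = 9.0625; K_W = (4C−1)/(4C−4)+0.615/C = 1.1609; K_s = 1+0.5/C = 1.0552
F_a = (F_max−F_min)/2 = 33.2 N; F_m = (F_max+F_min)/2 = 55.4 N
τ_a = K_W·8F_aD/(πd³) = 1.1609 × 74.821 = 86.859 MPa
τ_m = K_s·8F_mD/(πd³) = 1.0552 × 124.85 = 131.74 MPa
Goodman: 1/n_f = τ_a/S_se + τ_m/S_su = 86.859/411 + 131.74/943 = 0.21134 + 0.13970 = 0.35104
n_f = 1/0.35104 = 2.849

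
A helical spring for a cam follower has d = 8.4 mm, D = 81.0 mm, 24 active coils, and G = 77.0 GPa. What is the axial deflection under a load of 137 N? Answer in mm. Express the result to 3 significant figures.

36.5 mm

k = Gd⁴/(8D³N_a) = (77.0×10³)(8.4⁴)/(8·81.0³·24) = 3.7571 N/mm
δ = F/k = 137 / 3.7571 = 36.464 mm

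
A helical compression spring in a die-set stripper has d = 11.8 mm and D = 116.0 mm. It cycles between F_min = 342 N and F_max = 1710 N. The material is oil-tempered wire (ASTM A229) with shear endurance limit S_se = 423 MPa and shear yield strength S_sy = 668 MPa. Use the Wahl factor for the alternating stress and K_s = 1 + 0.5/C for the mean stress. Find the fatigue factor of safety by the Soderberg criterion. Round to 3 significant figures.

1.60

C = D/d = 116.0/11.8 = 9.8305; K_W = (4C−1)/(4C−4)+0.615/C = 1.1475; K_s = 1+0.5/C = 1.0509
F_a = (F_max−F_min)/2 = 684 N; F_m = (F_max+F_min)/2 = 1026 N
τ_a = K_W·8F_aD/(πd³) = 1.1475 × 122.97 = 141.11 MPa
τ_m = K_s·8F_mD/(πd³) = 1.0509 × 184.46 = 193.84 MPa
Soderberg: 1/n_f = τ_a/S_se + τ_m/S_sy = 141.11/423 + 193.84/668 = 0.33359 + 0.29018 = 0.62377
n_f = 1/0.62377 = 1.603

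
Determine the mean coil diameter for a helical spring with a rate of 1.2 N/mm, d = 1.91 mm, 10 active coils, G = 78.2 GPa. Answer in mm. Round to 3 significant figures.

22.1 mm

D = (Gd⁴/(8N_a·k))^(1/3) = (78.2×10³·1.91⁴/(8·10·1.2))^(1/3)
  = (10841)^(1/3) = 22.1321 mm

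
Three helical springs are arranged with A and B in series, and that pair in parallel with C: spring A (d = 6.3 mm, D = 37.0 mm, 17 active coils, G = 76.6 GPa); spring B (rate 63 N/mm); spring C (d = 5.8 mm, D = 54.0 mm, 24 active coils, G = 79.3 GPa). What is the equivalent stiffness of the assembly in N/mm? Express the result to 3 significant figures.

16.7 N/mm

k_A = Gd⁴/(8D³N_a) = (76.6×10³)(6.3⁴)/(8·37.0³·17) = 17.516 N/mm
k_C = Gd⁴/(8D³N_a) = (79.3×10³)(5.8⁴)/(8·54.0³·24) = 2.9683 N/mm
Springs A,B series: k_AB = 1/(1/17.516+1/63) = 13.706 N/mm; parallel with C: k_eq = 13.706+2.9683 = 16.674 N/mm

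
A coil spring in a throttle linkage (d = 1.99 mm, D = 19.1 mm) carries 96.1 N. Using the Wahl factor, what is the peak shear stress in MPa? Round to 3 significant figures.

Spring index C = D/d = 19.1/1.99 = 9.5980
K_W = (4C−1)/(4C−4) + 0.615/C = 37.392/34.392 + 0.0641 = 1.1513
τ₀ = 8FD/(πd³) = 8·96.1·19.1/(π·1.99³) = 14684.1/24.758 = 593.11 MPa
τ_max = K·τ₀ = 1.1513 × 593.11 = 682.85 MPa

683 MPa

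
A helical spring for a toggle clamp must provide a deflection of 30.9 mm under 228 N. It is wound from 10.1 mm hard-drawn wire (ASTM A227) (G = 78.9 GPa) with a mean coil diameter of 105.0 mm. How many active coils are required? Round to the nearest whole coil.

12

Required rate k = F/δ = 228/30.9 = 7.3786 N/mm
N_a = Gd⁴/(8D³k) = (78.9×10³ × 10.1⁴)/(8 × 105.0³ × 7.3786)
    = 8.21037e+08 / 6.83336e+07 = 12.02 → 12 coils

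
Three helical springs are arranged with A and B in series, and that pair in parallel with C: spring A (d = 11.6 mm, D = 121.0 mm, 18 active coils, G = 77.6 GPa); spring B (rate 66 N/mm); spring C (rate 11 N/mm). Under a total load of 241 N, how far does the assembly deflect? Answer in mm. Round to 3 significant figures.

15.0 mm

k_A = Gd⁴/(8D³N_a) = (77.6×10³)(11.6⁴)/(8·121.0³·18) = 5.5078 N/mm
Springs A,B series: k_AB = 1/(1/5.5078+1/66) = 5.0835 N/mm; parallel with C: k_eq = 5.0835+11 = 16.084 N/mm
δ = F/k_eq = 241/16.084 = 14.984 mm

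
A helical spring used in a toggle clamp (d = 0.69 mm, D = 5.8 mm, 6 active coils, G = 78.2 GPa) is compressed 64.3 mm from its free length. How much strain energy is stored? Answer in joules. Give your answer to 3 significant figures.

3.91 J

k = Gd⁴/(8D³N_a) = (78.2×10³)(0.69⁴)/(8·5.8³·6) = 1.8927 N/mm
U = ½kδ² = 0.5 × 1.8927 × 64.3² = 3912.6 N·mm = 3.9126 J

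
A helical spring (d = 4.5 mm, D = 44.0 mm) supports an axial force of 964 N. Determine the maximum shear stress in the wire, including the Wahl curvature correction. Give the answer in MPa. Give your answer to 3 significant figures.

Spring index C = D/d = 44.0/4.5 = 9.7778
K_W = (4C−1)/(4C−4) + 0.615/C = 38.111/35.111 + 0.0629 = 1.1483
τ₀ = 8FD/(πd³) = 8·964·44.0/(π·4.5³) = 339328/286.28 = 1185.3 MPa
τ_max = K·τ₀ = 1.1483 × 1185.3 = 1361.1 MPa

1360 MPa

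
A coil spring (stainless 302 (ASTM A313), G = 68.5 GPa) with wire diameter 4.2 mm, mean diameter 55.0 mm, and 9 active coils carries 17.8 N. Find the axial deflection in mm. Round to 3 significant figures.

k = Gd⁴/(8D³N_a) = (68.5×10³)(4.2⁴)/(8·55.0³·9) = 1.7794 N/mm
δ = F/k = 17.8 / 1.7794 = 10.004 mm

10.0 mm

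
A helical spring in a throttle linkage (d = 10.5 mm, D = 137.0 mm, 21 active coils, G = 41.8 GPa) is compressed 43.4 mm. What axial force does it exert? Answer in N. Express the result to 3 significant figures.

k = Gd⁴/(8D³N_a) = (41.8×10³)(10.5⁴)/(8·137.0³·21) = 1.1761 N/mm
F = k·δ = 1.1761 × 43.4 = 51.045 N

51.0 N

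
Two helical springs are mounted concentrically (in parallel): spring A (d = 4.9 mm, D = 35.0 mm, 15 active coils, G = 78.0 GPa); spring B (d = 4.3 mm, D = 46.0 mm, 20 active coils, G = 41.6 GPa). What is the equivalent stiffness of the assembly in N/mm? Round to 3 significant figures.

k_A = Gd⁴/(8D³N_a) = (78.0×10³)(4.9⁴)/(8·35.0³·15) = 8.7396 N/mm
k_B = Gd⁴/(8D³N_a) = (41.6×10³)(4.3⁴)/(8·46.0³·20) = 0.91322 N/mm
Parallel: k_eq = 8.7396 + 0.91322 = 9.6529 N/mm

9.65 N/mm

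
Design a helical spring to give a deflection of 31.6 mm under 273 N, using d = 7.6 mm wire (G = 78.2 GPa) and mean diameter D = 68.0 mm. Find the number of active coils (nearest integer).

12

Required rate k = F/δ = 273/31.6 = 8.6392 N/mm
N_a = Gd⁴/(8D³k) = (78.2×10³ × 7.6⁴)/(8 × 68.0³ × 8.6392)
    = 2.60892e+08 / 2.17316e+07 = 12.01 → 12 coils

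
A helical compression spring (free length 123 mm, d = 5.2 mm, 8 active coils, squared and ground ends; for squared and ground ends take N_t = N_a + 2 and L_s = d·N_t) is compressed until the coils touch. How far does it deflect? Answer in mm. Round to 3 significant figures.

71.0 mm

N_t = 10; L_s = 5.2·10 = 52 mm
δ_solid = L₀ − L_s = 123 − 52 = 71 mm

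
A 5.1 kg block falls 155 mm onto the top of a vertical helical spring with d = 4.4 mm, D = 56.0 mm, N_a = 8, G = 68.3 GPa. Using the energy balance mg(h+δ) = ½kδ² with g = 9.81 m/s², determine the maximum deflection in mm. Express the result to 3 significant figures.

107 mm

k = Gd⁴/(8D³N_a) = (68.3×10³)(4.4⁴)/(8·56.0³·8) = 2.2777 N/mm
W = mg = 5.1 × 9.81 = 50.031 N
½kδ² − Wδ − Wh = 0 → δ = (W + √(W² + 2kWh))/k
δ = (50.031 + √(2503.1 + 35325.5))/2.2777 = (50.031 + 194.5)/2.2777 = 107.36 mm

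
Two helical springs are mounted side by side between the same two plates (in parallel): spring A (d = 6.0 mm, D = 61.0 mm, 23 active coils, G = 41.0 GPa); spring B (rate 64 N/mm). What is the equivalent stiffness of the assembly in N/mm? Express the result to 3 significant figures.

k_A = Gd⁴/(8D³N_a) = (41.0×10³)(6.0⁴)/(8·61.0³·23) = 1.2723 N/mm
Parallel: k_eq = 1.2723 + 64 = 65.272 N/mm

65.3 N/mm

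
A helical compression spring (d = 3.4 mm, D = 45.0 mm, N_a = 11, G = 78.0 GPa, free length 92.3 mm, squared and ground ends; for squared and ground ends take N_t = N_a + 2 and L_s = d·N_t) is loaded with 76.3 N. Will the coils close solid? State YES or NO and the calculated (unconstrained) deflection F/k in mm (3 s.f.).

YES, δ = 58.7 mm

k = Gd⁴/(8D³N_a) = (78.0×10³)(3.4⁴)/(8·45.0³·11) = 1.2998 N/mm
N_t = 13; L_s = 3.4·13 = 44.2 mm; δ_solid = L₀ − L_s = 92.3 − 44.2 = 48.1 mm
δ = F/k = 76.3/1.2998 = 58.7 mm
δ ≥ δ_solid → spring goes solid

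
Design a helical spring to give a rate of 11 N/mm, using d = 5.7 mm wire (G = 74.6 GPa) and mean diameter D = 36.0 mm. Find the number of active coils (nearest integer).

N_a = Gd⁴/(8D³k) = (74.6×10³ × 5.7⁴)/(8 × 36.0³ × 11)
    = 7.87478e+07 / 4.10573e+06 = 19.18 → 19 coils

19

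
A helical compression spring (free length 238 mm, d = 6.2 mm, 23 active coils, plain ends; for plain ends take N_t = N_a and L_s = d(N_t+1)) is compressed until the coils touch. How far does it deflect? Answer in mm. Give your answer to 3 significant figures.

N_t = 23; L_s = 6.2·24 = 148.8 mm
δ_solid = L₀ − L_s = 238 − 148.8 = 89.2 mm

89.2 mm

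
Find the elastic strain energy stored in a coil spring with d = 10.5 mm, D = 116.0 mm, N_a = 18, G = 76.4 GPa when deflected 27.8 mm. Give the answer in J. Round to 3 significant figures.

1.60 J

k = Gd⁴/(8D³N_a) = (76.4×10³)(10.5⁴)/(8·116.0³·18) = 4.1316 N/mm
U = ½kδ² = 0.5 × 4.1316 × 27.8² = 1596.5 N·mm = 1.5965 J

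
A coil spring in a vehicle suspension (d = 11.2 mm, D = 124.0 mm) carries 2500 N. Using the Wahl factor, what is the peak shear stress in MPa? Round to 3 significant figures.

Spring index C = D/d = 124.0/11.2 = 11.0714
K_W = (4C−1)/(4C−4) + 0.615/C = 43.286/40.286 + 0.0555 = 1.1300
τ₀ = 8FD/(πd³) = 8·2500·124.0/(π·11.2³) = 2.48e+06/4413.7 = 561.89 MPa
τ_max = K·τ₀ = 1.1300 × 561.89 = 634.94 MPa

635 MPa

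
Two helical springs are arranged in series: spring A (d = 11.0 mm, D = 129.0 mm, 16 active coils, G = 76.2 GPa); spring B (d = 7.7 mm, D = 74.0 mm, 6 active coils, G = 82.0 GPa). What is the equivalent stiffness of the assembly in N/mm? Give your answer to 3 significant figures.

3.19 N/mm

k_A = Gd⁴/(8D³N_a) = (76.2×10³)(11.0⁴)/(8·129.0³·16) = 4.0602 N/mm
k_B = Gd⁴/(8D³N_a) = (82.0×10³)(7.7⁴)/(8·74.0³·6) = 14.82 N/mm
Series: 1/k_eq = 1/4.0602 + 1/14.82 = 0.31377; k_eq = 3.187 N/mm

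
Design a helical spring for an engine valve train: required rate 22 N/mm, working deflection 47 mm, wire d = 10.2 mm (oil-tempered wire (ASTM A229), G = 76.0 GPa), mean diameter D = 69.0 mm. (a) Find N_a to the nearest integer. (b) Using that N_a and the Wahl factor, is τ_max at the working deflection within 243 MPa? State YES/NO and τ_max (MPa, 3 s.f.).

N_a = Gd⁴/(8D³k) = (76.0×10³)(10.2⁴)/(8·69.0³·22) = 14.23 → N_a = 14
Actual rate k = Gd⁴/(8D³·14) = 22.359 N/mm
Working load F = kδ = 22.359·47 = 1050.9 N
C = 69.0/10.2 = 6.7647; K_W = (4C−1)/(4C−4)+0.615/C = 1.2210
τ_max = K_W·8FD/(πd³) = 1.2210·173.99 = 212.45 MPa
τ_max ≤ 243 MPa → acceptable

(a) 14 coils; (b) YES, τ_max = 212 MPa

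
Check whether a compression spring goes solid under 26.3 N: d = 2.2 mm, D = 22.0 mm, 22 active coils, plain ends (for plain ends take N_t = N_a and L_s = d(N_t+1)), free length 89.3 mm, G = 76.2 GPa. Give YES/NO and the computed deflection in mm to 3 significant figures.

NO, δ = 27.6 mm

k = Gd⁴/(8D³N_a) = (76.2×10³)(2.2⁴)/(8·22.0³·22) = 0.9525 N/mm
N_t = 22; L_s = 2.2·23 = 50.6 mm; δ_solid = L₀ − L_s = 89.3 − 50.6 = 38.7 mm
δ = F/k = 26.3/0.9525 = 27.612 mm
δ < δ_solid → spring does not go solid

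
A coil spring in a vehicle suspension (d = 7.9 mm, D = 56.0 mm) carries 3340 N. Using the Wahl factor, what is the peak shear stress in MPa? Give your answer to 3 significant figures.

1170 MPa

Spring index C = D/d = 56.0/7.9 = 7.0886
K_W = (4C−1)/(4C−4) + 0.615/C = 27.354/24.354 + 0.0868 = 1.2099
τ₀ = 8FD/(πd³) = 8·3340·56.0/(π·7.9³) = 1.49632e+06/1548.9 = 966.04 MPa
τ_max = K·τ₀ = 1.2099 × 966.04 = 1168.8 MPa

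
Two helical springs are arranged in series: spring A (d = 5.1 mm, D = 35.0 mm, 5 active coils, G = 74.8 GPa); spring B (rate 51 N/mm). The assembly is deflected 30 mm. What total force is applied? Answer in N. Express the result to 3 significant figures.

k_A = Gd⁴/(8D³N_a) = (74.8×10³)(5.1⁴)/(8·35.0³·5) = 29.507 N/mm
Series: 1/k_eq = 1/29.507 + 1/51 = 0.053499; k_eq = 18.692 N/mm
F = k_eq·δ = 18.692·30 = 560.76 N

561 N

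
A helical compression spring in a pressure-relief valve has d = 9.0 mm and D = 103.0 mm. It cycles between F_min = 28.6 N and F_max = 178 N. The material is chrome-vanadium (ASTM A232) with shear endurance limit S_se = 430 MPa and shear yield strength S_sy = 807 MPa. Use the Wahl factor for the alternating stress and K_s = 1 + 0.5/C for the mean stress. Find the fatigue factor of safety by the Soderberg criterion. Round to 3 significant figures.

C = D/d = 103.0/9.0 = 11.4444; K_W = (4C−1)/(4C−4)+0.615/C = 1.1255; K_s = 1+0.5/C = 1.0437
F_a = (F_max−F_min)/2 = 74.7 N; F_m = (F_max+F_min)/2 = 103.3 N
τ_a = K_W·8F_aD/(πd³) = 1.1255 × 26.876 = 30.251 MPa
τ_m = K_s·8F_mD/(πd³) = 1.0437 × 37.166 = 38.79 MPa
Soderberg: 1/n_f = τ_a/S_se + τ_m/S_sy = 30.251/430 + 38.79/807 = 0.07035 + 0.04807 = 0.11842
n_f = 1/0.11842 = 8.445

8.44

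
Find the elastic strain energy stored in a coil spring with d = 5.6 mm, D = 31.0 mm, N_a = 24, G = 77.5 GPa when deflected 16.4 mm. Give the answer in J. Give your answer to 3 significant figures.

1.79 J

k = Gd⁴/(8D³N_a) = (77.5×10³)(5.6⁴)/(8·31.0³·24) = 13.325 N/mm
U = ½kδ² = 0.5 × 13.325 × 16.4² = 1791.9 N·mm = 1.7919 J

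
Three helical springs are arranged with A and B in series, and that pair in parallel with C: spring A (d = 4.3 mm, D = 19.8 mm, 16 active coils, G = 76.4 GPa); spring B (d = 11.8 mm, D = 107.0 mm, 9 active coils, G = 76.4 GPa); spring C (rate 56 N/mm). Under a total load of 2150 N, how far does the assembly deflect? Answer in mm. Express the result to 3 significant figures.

k_A = Gd⁴/(8D³N_a) = (76.4×10³)(4.3⁴)/(8·19.8³·16) = 26.288 N/mm
k_B = Gd⁴/(8D³N_a) = (76.4×10³)(11.8⁴)/(8·107.0³·9) = 16.793 N/mm
Springs A,B series: k_AB = 1/(1/26.288+1/16.793) = 10.247 N/mm; parallel with C: k_eq = 10.247+56 = 66.247 N/mm
δ = F/k_eq = 2150/66.247 = 32.454 mm

32.5 mm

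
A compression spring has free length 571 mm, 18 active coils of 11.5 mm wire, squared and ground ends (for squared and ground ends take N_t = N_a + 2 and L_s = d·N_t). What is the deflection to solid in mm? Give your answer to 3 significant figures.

N_t = 20; L_s = 11.5·20 = 230 mm
δ_solid = L₀ − L_s = 571 − 230 = 341 mm

341 mm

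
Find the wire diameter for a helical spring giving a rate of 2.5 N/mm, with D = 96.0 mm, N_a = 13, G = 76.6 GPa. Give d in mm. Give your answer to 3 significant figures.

d = (8D³N_a·k / G)^(1/4) = (8·96.0³·13·2.5 / (76.6×10³))^0.25
  = (3003)^0.25 = 7.4027 mm

7.40 mm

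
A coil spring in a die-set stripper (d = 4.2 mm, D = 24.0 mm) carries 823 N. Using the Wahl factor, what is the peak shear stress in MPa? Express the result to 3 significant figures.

860 MPa

Spring index C = D/d = 24.0/4.2 = 5.7143
K_W = (4C−1)/(4C−4) + 0.615/C = 21.857/18.857 + 0.1076 = 1.2667
τ₀ = 8FD/(πd³) = 8·823·24.0/(π·4.2³) = 158016/232.75 = 678.9 MPa
τ_max = K·τ₀ = 1.2667 × 678.9 = 859.97 MPa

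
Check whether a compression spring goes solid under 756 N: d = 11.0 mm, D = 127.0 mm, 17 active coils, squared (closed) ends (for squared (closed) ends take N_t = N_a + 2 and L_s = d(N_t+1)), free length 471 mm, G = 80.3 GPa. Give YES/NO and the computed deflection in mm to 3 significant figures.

NO, δ = 179 mm

k = Gd⁴/(8D³N_a) = (80.3×10³)(11.0⁴)/(8·127.0³·17) = 4.2202 N/mm
N_t = 19; L_s = 11.0·20 = 220 mm; δ_solid = L₀ − L_s = 471 − 220 = 251 mm
δ = F/k = 756/4.2202 = 179.14 mm
δ < δ_solid → spring does not go solid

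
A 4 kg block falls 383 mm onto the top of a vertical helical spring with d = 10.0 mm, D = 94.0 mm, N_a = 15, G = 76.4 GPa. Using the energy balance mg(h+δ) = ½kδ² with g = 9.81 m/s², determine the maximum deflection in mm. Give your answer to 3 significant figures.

67.9 mm

k = Gd⁴/(8D³N_a) = (76.4×10³)(10.0⁴)/(8·94.0³·15) = 7.6653 N/mm
W = mg = 4 × 9.81 = 39.24 N
½kδ² − Wδ − Wh = 0 → δ = (W + √(W² + 2kWh))/k
δ = (39.24 + √(1539.8 + 230402))/7.6653 = (39.24 + 481.6)/7.6653 = 67.948 mm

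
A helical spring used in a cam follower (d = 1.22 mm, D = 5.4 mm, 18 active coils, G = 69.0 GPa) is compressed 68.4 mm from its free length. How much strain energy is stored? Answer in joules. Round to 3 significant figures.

15.8 J

k = Gd⁴/(8D³N_a) = (69.0×10³)(1.22⁴)/(8·5.4³·18) = 6.7413 N/mm
U = ½kδ² = 0.5 × 6.7413 × 68.4² = 15770 N·mm = 15.77 J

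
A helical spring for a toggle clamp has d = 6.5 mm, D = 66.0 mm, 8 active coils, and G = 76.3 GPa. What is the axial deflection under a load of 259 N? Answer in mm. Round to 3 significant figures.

k = Gd⁴/(8D³N_a) = (76.3×10³)(6.5⁴)/(8·66.0³·8) = 7.4023 N/mm
δ = F/k = 259 / 7.4023 = 34.989 mm

35.0 mm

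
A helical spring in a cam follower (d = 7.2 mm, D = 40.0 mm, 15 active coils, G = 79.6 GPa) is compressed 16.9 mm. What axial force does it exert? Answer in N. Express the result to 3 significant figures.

471 N

k = Gd⁴/(8D³N_a) = (79.6×10³)(7.2⁴)/(8·40.0³·15) = 27.854 N/mm
F = k·δ = 27.854 × 16.9 = 470.73 N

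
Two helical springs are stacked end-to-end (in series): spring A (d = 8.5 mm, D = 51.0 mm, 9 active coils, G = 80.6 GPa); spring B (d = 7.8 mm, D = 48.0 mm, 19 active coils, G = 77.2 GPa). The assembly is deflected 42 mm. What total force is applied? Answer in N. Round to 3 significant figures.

515 N

k_A = Gd⁴/(8D³N_a) = (80.6×10³)(8.5⁴)/(8·51.0³·9) = 44.052 N/mm
k_B = Gd⁴/(8D³N_a) = (77.2×10³)(7.8⁴)/(8·48.0³·19) = 16.999 N/mm
Series: 1/k_eq = 1/44.052 + 1/16.999 = 0.081527; k_eq = 12.266 N/mm
F = k_eq·δ = 12.266·42 = 515.17 N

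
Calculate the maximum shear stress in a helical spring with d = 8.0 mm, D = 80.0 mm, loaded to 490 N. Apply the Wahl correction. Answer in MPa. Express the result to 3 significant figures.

Spring index C = D/d = 80.0/8.0 = 10.0000
K_W = (4C−1)/(4C−4) + 0.615/C = 39.000/36.000 + 0.0615 = 1.1448
τ₀ = 8FD/(πd³) = 8·490·80.0/(π·8.0³) = 313600/1608.5 = 194.96 MPa
τ_max = K·τ₀ = 1.1448 × 194.96 = 223.2 MPa

223 MPa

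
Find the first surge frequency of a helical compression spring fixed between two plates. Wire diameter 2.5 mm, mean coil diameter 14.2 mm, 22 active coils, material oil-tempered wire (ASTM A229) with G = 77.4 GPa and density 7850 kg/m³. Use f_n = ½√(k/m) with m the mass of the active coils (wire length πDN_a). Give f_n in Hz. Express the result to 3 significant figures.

k = Gd⁴/(8D³N_a) = (77.4×10³)(2.5⁴)/(8·14.2³·22) = 5.9996 N/mm = 5999.6 N/m
Wire length L = πDN_a = π·14.2·22 = 981.43 mm
m = ρ·(πd²/4)·L = 7850 × 4.9087×10⁻⁶ m² × 0.98143 m = 0.037818 kg
f_n = ½√(k/m) = 0.5·√(5999.6/0.037818) = 0.5·√(1.5864e+05) = 199.15 Hz

199 Hz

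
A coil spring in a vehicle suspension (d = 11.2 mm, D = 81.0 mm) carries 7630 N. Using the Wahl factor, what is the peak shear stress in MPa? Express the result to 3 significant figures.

Spring index C = D/d = 81.0/11.2 = 7.2321
K_W = (4C−1)/(4C−4) + 0.615/C = 27.929/24.929 + 0.0850 = 1.2054
τ₀ = 8FD/(πd³) = 8·7630·81.0/(π·11.2³) = 4.94424e+06/4413.7 = 1120.2 MPa
τ_max = K·τ₀ = 1.2054 × 1120.2 = 1350.3 MPa

1350 MPa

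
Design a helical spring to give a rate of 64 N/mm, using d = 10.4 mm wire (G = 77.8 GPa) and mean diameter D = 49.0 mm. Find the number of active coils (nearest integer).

N_a = Gd⁴/(8D³k) = (77.8×10³ × 10.4⁴)/(8 × 49.0³ × 64)
    = 9.1015e+08 / 6.02363e+07 = 15.11 → 15 coils

15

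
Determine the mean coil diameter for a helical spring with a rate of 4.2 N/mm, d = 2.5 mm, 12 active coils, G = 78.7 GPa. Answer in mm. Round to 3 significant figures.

19.7 mm

D = (Gd⁴/(8N_a·k))^(1/3) = (78.7×10³·2.5⁴/(8·12·4.2))^(1/3)
  = (7624.55)^(1/3) = 19.6821 mm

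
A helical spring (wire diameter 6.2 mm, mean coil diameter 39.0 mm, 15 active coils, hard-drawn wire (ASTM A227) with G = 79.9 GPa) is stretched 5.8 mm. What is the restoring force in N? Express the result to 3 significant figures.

96.2 N

k = Gd⁴/(8D³N_a) = (79.9×10³)(6.2⁴)/(8·39.0³·15) = 16.586 N/mm
F = k·δ = 16.586 × 5.8 = 96.198 N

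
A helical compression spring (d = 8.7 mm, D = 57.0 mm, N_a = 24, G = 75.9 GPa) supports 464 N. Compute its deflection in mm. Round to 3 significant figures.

37.9 mm

k = Gd⁴/(8D³N_a) = (75.9×10³)(8.7⁴)/(8·57.0³·24) = 12.229 N/mm
δ = F/k = 464 / 12.229 = 37.942 mm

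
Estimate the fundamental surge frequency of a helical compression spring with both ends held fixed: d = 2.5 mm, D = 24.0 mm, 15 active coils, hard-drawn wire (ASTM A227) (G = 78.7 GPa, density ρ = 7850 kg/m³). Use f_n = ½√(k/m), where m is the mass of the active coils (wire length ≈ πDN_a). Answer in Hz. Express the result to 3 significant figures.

k = Gd⁴/(8D³N_a) = (78.7×10³)(2.5⁴)/(8·24.0³·15) = 1.8532 N/mm = 1853.2 N/m
Wire length L = πDN_a = π·24.0·15 = 1131 mm
m = ρ·(πd²/4)·L = 7850 × 4.9087×10⁻⁶ m² × 1.131 m = 0.04358 kg
f_n = ½√(k/m) = 0.5·√(1853.2/0.04358) = 0.5·√(42523) = 103.11 Hz

103 Hz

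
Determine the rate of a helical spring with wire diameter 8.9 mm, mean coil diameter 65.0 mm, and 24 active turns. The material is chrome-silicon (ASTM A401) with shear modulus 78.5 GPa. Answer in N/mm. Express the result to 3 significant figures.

9.34 N/mm

k = Gd⁴/(8D³N_a) = (78.5×10³ × 8.9⁴) / (8 × 65.0³ × 24)
  = 4.92527e+08 / 5.2728e+07 = 9.3409 N/mm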